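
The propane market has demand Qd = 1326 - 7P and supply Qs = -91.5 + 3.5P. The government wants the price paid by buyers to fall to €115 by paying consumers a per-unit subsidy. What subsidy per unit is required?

Required subsidy s = €60 per unit

At a buyer price of 115, quantity demanded is 1326 − 7·115 = 521.
Sellers supply 521 only when they receive Ps with -91.5 + 3.5·Ps = 521, i.e. Ps = 175.
s = Ps − Pb = 175 − 115 = 60.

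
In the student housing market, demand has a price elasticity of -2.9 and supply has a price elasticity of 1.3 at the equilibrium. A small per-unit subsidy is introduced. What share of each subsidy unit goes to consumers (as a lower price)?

For a small subsidy around the equilibrium, the benefit split depends on the relative slopes, which at a point are proportional to the elasticities.
Buyer share = εs/(εs + |εd|) = 1.3/(1.3 + 2.9) = 13/42; seller share = |εd|/(εs + |εd|) = 29/42.

Consumer share = 13/42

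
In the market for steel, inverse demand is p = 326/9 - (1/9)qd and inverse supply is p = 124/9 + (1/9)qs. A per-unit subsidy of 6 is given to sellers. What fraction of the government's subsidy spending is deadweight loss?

DWL / government spending = 0.10546875

Pre-subsidy: 326/9 - (1/9)q = 124/9 + (1/9)q gives q* = 101 and p* = 25.
With the subsidy, sellers receive ps = pb + 6 for each unit, where pb is the price buyers pay.
On the curves, pb = 326/9 - (1/9)q and ps = 124/9 + (1/9)q; the wedge ps − pb = 6 gives 124/9 + (1/9)q − (326/9 - (1/9)q) = 6, so q' = 128.
Then pb = 326/9 − (1/9)·128 = 22 and ps = 124/9 + (1/9)·128 = 28.
ΔCS = ½(101 + 128)(25 − 22) = 343.5; ΔPS = ½(101 + 128)(28 − 25) = 343.5.
Government spending = 6 × 128 = 768.
DWL = ½ × 6 × (128 − 101) = 81; fraction = 81 / 768 = 0.10546875.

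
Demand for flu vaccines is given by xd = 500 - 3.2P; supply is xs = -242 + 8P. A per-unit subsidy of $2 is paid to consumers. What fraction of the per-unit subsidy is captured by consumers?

Consumer share = 5/7

Pre-subsidy: 500 - 3.2P = -242 + 8P gives P* = 66.25, x* = 288.
With the rebate, buyers effectively pay Pb = Ps − 2, where Ps is the price sellers receive.
Demand in terms of Ps becomes xd = 500 − 3.2(Ps − 2) = 506.4 - 3.2Ps. Setting this equal to supply: 506.4 - 3.2Ps = -242 + 8Ps, so Ps = 1871/28.
Buyers pay Pb = 1871/28 − 2 = 1815/28; x' = -242 + 8·(1871/28) = 2048/7.
Buyers' price falls by P* − Pb = 66.25 − 1815/28 = 10/7; sellers' price rises by Ps − P* = 1871/28 − 66.25 = 4/7.
So consumers capture (10/7)/2 = 5/7 of each unit of subsidy.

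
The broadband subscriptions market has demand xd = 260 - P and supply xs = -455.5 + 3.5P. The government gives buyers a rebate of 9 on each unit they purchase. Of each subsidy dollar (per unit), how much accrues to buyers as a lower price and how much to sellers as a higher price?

Pre-subsidy: 260 - P = -455.5 + 3.5P gives P* = 159, x* = 101.
With the rebate, buyers effectively pay Pb = Ps − 9, where Ps is the price sellers receive.
Demand in terms of Ps becomes xd = 260 − 1(Ps − 9) = 269 - Ps. Setting this equal to supply: 269 - Ps = -455.5 + 3.5Ps, so Ps = 161.
Buyers pay Pb = 161 − 9 = 152; x' = -455.5 + 3.5·161 = 108.
Buyers' price falls by P* − Pb = 159 − 152 = 7; sellers' price rises by Ps − P* = 161 − 159 = 2.

Buyers gain 7 per unit; sellers gain 2 per unit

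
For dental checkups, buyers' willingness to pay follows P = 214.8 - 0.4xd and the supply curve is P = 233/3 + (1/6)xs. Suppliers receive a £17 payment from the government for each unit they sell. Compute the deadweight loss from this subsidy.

Deadweight loss = £255

Pre-subsidy: 214.8 - 0.4x = 233/3 + (1/6)x gives x* = 242 and P* = 118.
With the subsidy, sellers receive Ps = Pb + 17 for each unit, where Pb is the price buyers pay.
On the curves, Pb = 214.8 - 0.4x and Ps = 233/3 + (1/6)x; the wedge Ps − Pb = 17 gives 233/3 + (1/6)x − (214.8 - 0.4x) = 17, so x' = 272.
Then Pb = 214.8 − 0.4·272 = 106 and Ps = 233/3 + (1/6)·272 = 123.
The subsidy expands output by 272 − 242 = 30 past the efficient level; on those units the gap between marginal cost and willingness to pay runs from 0 up to 17.
DWL = ½ × 17 × 30 = 255.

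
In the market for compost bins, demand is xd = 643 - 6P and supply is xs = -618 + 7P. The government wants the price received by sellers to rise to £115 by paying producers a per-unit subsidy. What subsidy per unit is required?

Required subsidy s = £39 per unit

At a seller price of 115, quantity supplied is -618 + 7·115 = 187.
Buyers absorb 187 only when they pay Pb with 643 − 6·Pb = 187, i.e. Pb = 76.
s = Ps − Pb = 115 − 76 = 39.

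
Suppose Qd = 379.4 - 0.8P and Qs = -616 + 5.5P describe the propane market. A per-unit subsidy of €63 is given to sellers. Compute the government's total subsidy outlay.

Pre-subsidy: 379.4 - 0.8P = -616 + 5.5P gives P* = 158, Q* = 253.
With the subsidy, sellers receive Ps = Pb + 63 for each unit, where Pb is the price buyers pay.
Supply in terms of Pb becomes Qs = -616 + 5.5(Pb + 63) = -269.5 + 5.5Pb. Setting this equal to demand: 379.4 - 0.8Pb = -269.5 + 5.5Pb, so Pb = 103.
Sellers receive Ps = 103 + 63 = 166; Q' = 379.4 − 0.8·103 = 297.
Government outlay = subsidy × quantity = 63 × 297 = 18711.

Government cost = €18711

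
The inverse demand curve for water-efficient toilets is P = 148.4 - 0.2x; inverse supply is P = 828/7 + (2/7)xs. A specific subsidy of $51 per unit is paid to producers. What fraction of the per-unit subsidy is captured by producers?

Pre-subsidy: 148.4 - 0.2x = 828/7 + (2/7)x gives x* = 62 and P* = 136.
With the subsidy, sellers receive Ps = Pb + 51 for each unit, where Pb is the price buyers pay.
On the curves, Pb = 148.4 - 0.2x and Ps = 828/7 + (2/7)x; the wedge Ps − Pb = 51 gives 828/7 + (2/7)x − (148.4 - 0.2x) = 51, so x' = 167.
Then Pb = 148.4 − 0.2·167 = 115 and Ps = 828/7 + (2/7)·167 = 166.
Buyers' price falls by P* − Pb = 136 − 115 = 21; sellers' price rises by Ps − P* = 166 − 136 = 30.
So producers capture 30/51 = 10/17 of each unit of subsidy.

Producer share = 10/17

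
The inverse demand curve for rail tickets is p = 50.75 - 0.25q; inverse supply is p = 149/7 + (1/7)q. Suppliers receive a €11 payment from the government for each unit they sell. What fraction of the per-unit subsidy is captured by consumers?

Pre-subsidy: 50.75 - 0.25q = 149/7 + (1/7)q gives q* = 75 and p* = 32.
With the subsidy, sellers receive ps = pb + 11 for each unit, where pb is the price buyers pay.
On the curves, pb = 50.75 - 0.25q and ps = 149/7 + (1/7)q; the wedge ps − pb = 11 gives 149/7 + (1/7)q − (50.75 - 0.25q) = 11, so q' = 103.
Then pb = 50.75 − 0.25·103 = 25 and ps = 149/7 + (1/7)·103 = 36.
Buyers' price falls by p* − pb = 32 − 25 = 7; sellers' price rises by ps − p* = 36 − 32 = 4.
So consumers capture 7/11 = 7/11 of each unit of subsidy.

Consumer share = 7/11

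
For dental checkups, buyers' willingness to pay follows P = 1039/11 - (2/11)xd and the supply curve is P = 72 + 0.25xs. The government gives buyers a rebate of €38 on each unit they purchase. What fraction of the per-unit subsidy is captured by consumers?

Consumer share = 8/19

Pre-subsidy: 1039/11 - (2/11)x = 72 + 0.25x gives x* = 52 and P* = 85.
With the rebate, buyers effectively pay Pb = Ps − 38, where Ps is the price sellers receive.
On the curves, Pb = 1039/11 - (2/11)x and Ps = 72 + 0.25x; the wedge Ps − Pb = 38 gives 72 + 0.25x − (1039/11 - (2/11)x) = 38, so x' = 140.
Then Pb = 1039/11 − (2/11)·140 = 69 and Ps = 72 + 0.25·140 = 107.
Buyers' price falls by P* − Pb = 85 − 69 = 16; sellers' price rises by Ps − P* = 107 − 85 = 22.
So consumers capture 16/38 = 8/19 of each unit of subsidy.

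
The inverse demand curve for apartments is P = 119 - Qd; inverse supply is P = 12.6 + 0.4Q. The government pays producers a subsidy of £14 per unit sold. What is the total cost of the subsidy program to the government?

Government cost = £1204

Pre-subsidy: 119 - Q = 12.6 + 0.4Q gives Q* = 76 and P* = 43.
With the subsidy, sellers receive Ps = Pb + 14 for each unit, where Pb is the price buyers pay.
On the curves, Pb = 119 - Q and Ps = 12.6 + 0.4Q; the wedge Ps − Pb = 14 gives 12.6 + 0.4Q − (119 - Q) = 14, so Q' = 86.
Then Pb = 119 − 1·86 = 33 and Ps = 12.6 + 0.4·86 = 47.
Government outlay = subsidy × quantity = 14 × 86 = 1204.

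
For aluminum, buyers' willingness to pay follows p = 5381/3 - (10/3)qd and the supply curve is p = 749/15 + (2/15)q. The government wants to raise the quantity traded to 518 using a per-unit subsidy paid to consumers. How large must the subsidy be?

At q = 518, from the demand curve buyers pay pb = 5381/3 − (10/3)·518 = 67; from the supply curve sellers need ps = 749/15 + (2/15)·518 = 119.
The subsidy must fill the gap: s = ps − pb = 119 − 67 = 52.

Required subsidy s = 52 per unit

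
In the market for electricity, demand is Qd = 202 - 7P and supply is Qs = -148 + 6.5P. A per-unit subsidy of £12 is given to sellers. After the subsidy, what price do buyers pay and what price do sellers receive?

Buyers pay 544/27; sellers receive 868/27

Pre-subsidy: 202 - 7P = -148 + 6.5P gives P* = 700/27, Q* = 554/27.
With the subsidy, sellers receive Ps = Pb + 12 for each unit, where Pb is the price buyers pay.
Supply in terms of Pb becomes Qs = -148 + 6.5(Pb + 12) = -70 + 6.5Pb. Setting this equal to demand: 202 - 7Pb = -70 + 6.5Pb, so Pb = 544/27.
Sellers receive Ps = 544/27 + 12 = 868/27; Q' = 202 − 7·(544/27) = 1646/27.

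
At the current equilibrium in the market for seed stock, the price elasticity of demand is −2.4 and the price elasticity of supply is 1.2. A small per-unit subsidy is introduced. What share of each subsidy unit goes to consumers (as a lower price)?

Consumer share = 1/3

For a small subsidy around the equilibrium, the benefit split depends on the relative slopes, which at a point are proportional to the elasticities.
Buyer share = εs/(εs + |εd|) = 1.2/(1.2 + 2.4) = 1/3; seller share = |εd|/(εs + |εd|) = 2/3.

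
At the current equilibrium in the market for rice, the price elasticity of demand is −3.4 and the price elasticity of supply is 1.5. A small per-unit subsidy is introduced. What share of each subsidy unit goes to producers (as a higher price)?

Producer share = 34/49

For a small subsidy around the equilibrium, the benefit split depends on the relative slopes, which at a point are proportional to the elasticities.
Buyer share = εs/(εs + |εd|) = 1.5/(1.5 + 3.4) = 15/49; seller share = |εd|/(εs + |εd|) = 34/49.
So producers capture 34/49 of the subsidy.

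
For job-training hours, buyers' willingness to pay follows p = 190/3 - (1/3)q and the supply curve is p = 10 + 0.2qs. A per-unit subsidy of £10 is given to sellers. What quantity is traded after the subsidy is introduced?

Pre-subsidy: 190/3 - (1/3)q = 10 + 0.2q gives q* = 100 and p* = 30.
With the subsidy, sellers receive ps = pb + 10 for each unit, where pb is the price buyers pay.
On the curves, pb = 190/3 - (1/3)q and ps = 10 + 0.2q; the wedge ps − pb = 10 gives 10 + 0.2q − (190/3 - (1/3)q) = 10, so q' = 118.75.
Then pb = 190/3 − (1/3)·118.75 = 23.75 and ps = 10 + 0.2·118.75 = 33.75.

q' = 118.75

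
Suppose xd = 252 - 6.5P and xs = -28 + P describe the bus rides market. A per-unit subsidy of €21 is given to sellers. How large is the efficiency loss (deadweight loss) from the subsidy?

Deadweight loss = €191.1

Pre-subsidy: 252 - 6.5P = -28 + P gives P* = 112/3, x* = 28/3.
With the subsidy, sellers receive Ps = Pb + 21 for each unit, where Pb is the price buyers pay.
Supply in terms of Pb becomes xs = -28 + 1(Pb + 21) = -7 + Pb. Setting this equal to demand: 252 - 6.5Pb = -7 + Pb, so Pb = 518/15.
Sellers receive Ps = 518/15 + 21 = 833/15; x' = 252 − 6.5·(518/15) = 413/15.
The subsidy expands output by 413/15 − 28/3 = 18.2 past the efficient level; on those units the gap between marginal cost and willingness to pay runs from 0 up to 21.
DWL = ½ × 21 × 18.2 = 191.1.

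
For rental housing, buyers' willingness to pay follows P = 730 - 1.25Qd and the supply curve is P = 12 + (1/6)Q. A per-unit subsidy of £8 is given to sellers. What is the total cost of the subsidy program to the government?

Pre-subsidy: 730 - 1.25Q = 12 + (1/6)Q gives Q* = 8616/17 and P* = 1640/17.
With the subsidy, sellers receive Ps = Pb + 8 for each unit, where Pb is the price buyers pay.
On the curves, Pb = 730 - 1.25Q and Ps = 12 + (1/6)Q; the wedge Ps − Pb = 8 gives 12 + (1/6)Q − (730 - 1.25Q) = 8, so Q' = 8712/17.
Then Pb = 730 − 1.25·(8712/17) = 1520/17 and Ps = 12 + (1/6)·(8712/17) = 1656/17.
Government outlay = subsidy × quantity = 8 × 8712/17 = 69696/17.

Government cost = 69696/17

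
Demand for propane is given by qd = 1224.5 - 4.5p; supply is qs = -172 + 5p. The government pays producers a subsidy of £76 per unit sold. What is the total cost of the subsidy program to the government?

Pre-subsidy: 1224.5 - 4.5p = -172 + 5p gives p* = 147, q* = 563.
With the subsidy, sellers receive ps = pb + 76 for each unit, where pb is the price buyers pay.
Supply in terms of pb becomes qs = -172 + 5(pb + 76) = 208 + 5pb. Setting this equal to demand: 1224.5 - 4.5pb = 208 + 5pb, so pb = 107.
Sellers receive ps = 107 + 76 = 183; q' = 1224.5 − 4.5·107 = 743.
Government outlay = subsidy × quantity = 76 × 743 = 56468.

Government cost = £56468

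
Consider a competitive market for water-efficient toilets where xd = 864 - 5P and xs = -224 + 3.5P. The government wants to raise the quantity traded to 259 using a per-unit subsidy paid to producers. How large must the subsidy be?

Required subsidy s = 17 per unit

At x = 259, invert demand for the buyer price: Pb = (864 − 259)/5 = 121; invert supply for the seller price: Ps = (259 − (-224))/3.5 = 138.
The subsidy must fill the gap: s = Ps − Pb = 138 − 121 = 17.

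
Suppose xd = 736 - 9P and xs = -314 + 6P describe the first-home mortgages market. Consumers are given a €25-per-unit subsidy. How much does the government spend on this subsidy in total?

Government cost = €4900

Pre-subsidy: 736 - 9P = -314 + 6P gives P* = 70, x* = 106.
With the rebate, buyers effectively pay Pb = Ps − 25, where Ps is the price sellers receive.
Demand in terms of Ps becomes xd = 736 − 9(Ps − 25) = 961 - 9Ps. Setting this equal to supply: 961 - 9Ps = -314 + 6Ps, so Ps = 85.
Buyers pay Pb = 85 − 25 = 60; x' = -314 + 6·85 = 196.
Government outlay = subsidy × quantity = 25 × 196 = 4900.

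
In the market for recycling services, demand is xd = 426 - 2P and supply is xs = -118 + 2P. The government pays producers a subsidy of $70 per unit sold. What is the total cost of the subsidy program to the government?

Pre-subsidy: 426 - 2P = -118 + 2P gives P* = 136, x* = 154.
With the subsidy, sellers receive Ps = Pb + 70 for each unit, where Pb is the price buyers pay.
Supply in terms of Pb becomes xs = -118 + 2(Pb + 70) = 22 + 2Pb. Setting this equal to demand: 426 - 2Pb = 22 + 2Pb, so Pb = 101.
Sellers receive Ps = 101 + 70 = 171; x' = 426 − 2·101 = 224.
Government outlay = subsidy × quantity = 70 × 224 = 15680.

Government cost = $15680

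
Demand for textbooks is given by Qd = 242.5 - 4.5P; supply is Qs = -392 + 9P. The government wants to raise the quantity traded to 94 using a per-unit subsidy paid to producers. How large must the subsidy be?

Required subsidy s = 21 per unit

At Q = 94, invert demand for the buyer price: Pb = (242.5 − 94)/4.5 = 33; invert supply for the seller price: Ps = (94 − (-392))/9 = 54.
The subsidy must fill the gap: s = Ps − Pb = 54 − 33 = 21.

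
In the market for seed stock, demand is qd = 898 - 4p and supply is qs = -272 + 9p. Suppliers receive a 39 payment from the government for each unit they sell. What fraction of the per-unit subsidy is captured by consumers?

Pre-subsidy: 898 - 4p = -272 + 9p gives p* = 90, q* = 538.
With the subsidy, sellers receive ps = pb + 39 for each unit, where pb is the price buyers pay.
Supply in terms of pb becomes qs = -272 + 9(pb + 39) = 79 + 9pb. Setting this equal to demand: 898 - 4pb = 79 + 9pb, so pb = 63.
Sellers receive ps = 63 + 39 = 102; q' = 898 − 4·63 = 646.
Buyers' price falls by p* − pb = 90 − 63 = 27; sellers' price rises by ps − p* = 102 − 90 = 12.
So consumers capture 27/39 = 9/13 of each unit of subsidy.

Consumer share = 9/13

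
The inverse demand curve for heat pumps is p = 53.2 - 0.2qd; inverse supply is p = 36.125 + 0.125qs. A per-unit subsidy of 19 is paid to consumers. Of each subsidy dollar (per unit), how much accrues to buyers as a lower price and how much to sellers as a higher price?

Buyers gain 152/13 per unit; sellers gain 95/13 per unit

Pre-subsidy: 53.2 - 0.2q = 36.125 + 0.125q gives q* = 683/13 and p* = 555/13.
With the rebate, buyers effectively pay pb = ps − 19, where ps is the price sellers receive.
On the curves, pb = 53.2 - 0.2q and ps = 36.125 + 0.125q; the wedge ps − pb = 19 gives 36.125 + 0.125q − (53.2 - 0.2q) = 19, so q' = 111.
Then pb = 53.2 − 0.2·111 = 31 and ps = 36.125 + 0.125·111 = 50.
Buyers' price falls by p* − pb = 555/13 − 31 = 152/13; sellers' price rises by ps − p* = 50 − 555/13 = 95/13.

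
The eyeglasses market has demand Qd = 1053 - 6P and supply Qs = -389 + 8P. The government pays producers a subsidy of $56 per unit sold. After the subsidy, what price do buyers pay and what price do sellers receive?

Buyers pay $71; sellers receive $127

Pre-subsidy: 1053 - 6P = -389 + 8P gives P* = 103, Q* = 435.
With the subsidy, sellers receive Ps = Pb + 56 for each unit, where Pb is the price buyers pay.
Supply in terms of Pb becomes Qs = -389 + 8(Pb + 56) = 59 + 8Pb. Setting this equal to demand: 1053 - 6Pb = 59 + 8Pb, so Pb = 71.
Sellers receive Ps = 71 + 56 = 127; Q' = 1053 − 6·71 = 627.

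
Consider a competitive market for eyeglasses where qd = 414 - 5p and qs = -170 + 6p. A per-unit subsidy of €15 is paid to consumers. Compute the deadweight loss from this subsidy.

Deadweight loss = 3375/11

Pre-subsidy: 414 - 5p = -170 + 6p gives p* = 584/11, q* = 1634/11.
With the rebate, buyers effectively pay pb = ps − 15, where ps is the price sellers receive.
Demand in terms of ps becomes qd = 414 − 5(ps − 15) = 489 - 5ps. Setting this equal to supply: 489 - 5ps = -170 + 6ps, so ps = 659/11.
Buyers pay pb = 659/11 − 15 = 494/11; q' = -170 + 6·(659/11) = 2084/11.
The subsidy expands output by 2084/11 − 1634/11 = 450/11 past the efficient level; on those units the gap between marginal cost and willingness to pay runs from 0 up to 15.
DWL = ½ × 15 × 450/11 = 3375/11.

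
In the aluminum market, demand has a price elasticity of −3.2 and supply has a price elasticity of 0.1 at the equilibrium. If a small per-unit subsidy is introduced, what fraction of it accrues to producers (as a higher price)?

Producer share = 32/33

For a small subsidy around the equilibrium, the benefit split depends on the relative slopes, which at a point are proportional to the elasticities.
Buyer share = εs/(εs + |εd|) = 0.1/(0.1 + 3.2) = 1/33; seller share = |εd|/(εs + |εd|) = 32/33.
So producers capture 32/33 of the subsidy.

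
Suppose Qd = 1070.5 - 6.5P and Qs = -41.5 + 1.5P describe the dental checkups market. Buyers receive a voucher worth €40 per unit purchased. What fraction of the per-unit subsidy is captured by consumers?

Pre-subsidy: 1070.5 - 6.5P = -41.5 + 1.5P gives P* = 139, Q* = 167.
With the rebate, buyers effectively pay Pb = Ps − 40, where Ps is the price sellers receive.
Demand in terms of Ps becomes Qd = 1070.5 − 6.5(Ps − 40) = 1330.5 - 6.5Ps. Setting this equal to supply: 1330.5 - 6.5Ps = -41.5 + 1.5Ps, so Ps = 171.5.
Buyers pay Pb = 171.5 − 40 = 131.5; Q' = -41.5 + 1.5·171.5 = 215.75.
Buyers' price falls by P* − Pb = 139 − 131.5 = 7.5; sellers' price rises by Ps − P* = 171.5 − 139 = 32.5.
So consumers capture 7.5/40 = 0.1875 of each unit of subsidy.

Consumer share = 0.1875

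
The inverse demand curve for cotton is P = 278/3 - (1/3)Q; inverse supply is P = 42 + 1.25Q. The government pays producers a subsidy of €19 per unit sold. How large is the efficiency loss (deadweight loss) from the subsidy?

Deadweight loss = €114

Pre-subsidy: 278/3 - (1/3)Q = 42 + 1.25Q gives Q* = 32 and P* = 82.
With the subsidy, sellers receive Ps = Pb + 19 for each unit, where Pb is the price buyers pay.
On the curves, Pb = 278/3 - (1/3)Q and Ps = 42 + 1.25Q; the wedge Ps − Pb = 19 gives 42 + 1.25Q − (278/3 - (1/3)Q) = 19, so Q' = 44.
Then Pb = 278/3 − (1/3)·44 = 78 and Ps = 42 + 1.25·44 = 97.
The subsidy expands output by 44 − 32 = 12 past the efficient level; on those units the gap between marginal cost and willingness to pay runs from 0 up to 19.
DWL = ½ × 19 × 12 = 114.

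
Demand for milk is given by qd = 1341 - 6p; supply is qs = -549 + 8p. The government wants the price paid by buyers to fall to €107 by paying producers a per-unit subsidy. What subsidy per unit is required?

Required subsidy s = €49 per unit

At a buyer price of 107, quantity demanded is 1341 − 6·107 = 699.
Sellers supply 699 only when they receive ps with -549 + 8·ps = 699, i.e. ps = 156.
s = ps − pb = 156 − 107 = 49.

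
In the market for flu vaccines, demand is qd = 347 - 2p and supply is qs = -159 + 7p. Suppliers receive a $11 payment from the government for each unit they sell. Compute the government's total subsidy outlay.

Government cost = 8305/3

Pre-subsidy: 347 - 2p = -159 + 7p gives p* = 506/9, q* = 2111/9.
With the subsidy, sellers receive ps = pb + 11 for each unit, where pb is the price buyers pay.
Supply in terms of pb becomes qs = -159 + 7(pb + 11) = -82 + 7pb. Setting this equal to demand: 347 - 2pb = -82 + 7pb, so pb = 143/3.
Sellers receive ps = 143/3 + 11 = 176/3; q' = 347 − 2·(143/3) = 755/3.
Government outlay = subsidy × quantity = 11 × 755/3 = 8305/3.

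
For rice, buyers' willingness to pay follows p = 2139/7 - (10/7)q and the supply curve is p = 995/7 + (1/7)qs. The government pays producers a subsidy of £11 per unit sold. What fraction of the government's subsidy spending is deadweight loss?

DWL / government spending = 7/222

Pre-subsidy: 2139/7 - (10/7)q = 995/7 + (1/7)q gives q* = 104 and p* = 157.
With the subsidy, sellers receive ps = pb + 11 for each unit, where pb is the price buyers pay.
On the curves, pb = 2139/7 - (10/7)q and ps = 995/7 + (1/7)q; the wedge ps − pb = 11 gives 995/7 + (1/7)q − (2139/7 - (10/7)q) = 11, so q' = 111.
Then pb = 2139/7 − (10/7)·111 = 147 and ps = 995/7 + (1/7)·111 = 158.
ΔCS = ½(104 + 111)(157 − 147) = 1075; ΔPS = ½(104 + 111)(158 − 157) = 107.5.
Government spending = 11 × 111 = 1221.
DWL = ½ × 11 × (111 − 104) = 38.5; fraction = 38.5 / 1221 = 7/222.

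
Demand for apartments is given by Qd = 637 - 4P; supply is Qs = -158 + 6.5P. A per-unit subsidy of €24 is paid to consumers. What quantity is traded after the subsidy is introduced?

Pre-subsidy: 637 - 4P = -158 + 6.5P gives P* = 530/7, Q* = 2339/7.
With the rebate, buyers effectively pay Pb = Ps − 24, where Ps is the price sellers receive.
Demand in terms of Ps becomes Qd = 637 − 4(Ps − 24) = 733 - 4Ps. Setting this equal to supply: 733 - 4Ps = -158 + 6.5Ps, so Ps = 594/7.
Buyers pay Pb = 594/7 − 24 = 426/7; Q' = -158 + 6.5·(594/7) = 2755/7.

Q' = 2755/7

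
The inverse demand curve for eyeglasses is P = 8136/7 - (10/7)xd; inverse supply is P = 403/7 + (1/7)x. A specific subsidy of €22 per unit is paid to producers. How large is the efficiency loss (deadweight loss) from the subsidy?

Pre-subsidy: 8136/7 - (10/7)x = 403/7 + (1/7)x gives x* = 703 and P* = 158.
With the subsidy, sellers receive Ps = Pb + 22 for each unit, where Pb is the price buyers pay.
On the curves, Pb = 8136/7 - (10/7)x and Ps = 403/7 + (1/7)x; the wedge Ps − Pb = 22 gives 403/7 + (1/7)x − (8136/7 - (10/7)x) = 22, so x' = 717.
Then Pb = 8136/7 − (10/7)·717 = 138 and Ps = 403/7 + (1/7)·717 = 160.
The subsidy expands output by 717 − 703 = 14 past the efficient level; on those units the gap between marginal cost and willingness to pay runs from 0 up to 22.
DWL = ½ × 22 × 14 = 154.

Deadweight loss = €154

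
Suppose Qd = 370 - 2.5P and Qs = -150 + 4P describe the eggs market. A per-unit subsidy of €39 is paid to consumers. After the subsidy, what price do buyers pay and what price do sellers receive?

Pre-subsidy: 370 - 2.5P = -150 + 4P gives P* = 80, Q* = 170.
With the rebate, buyers effectively pay Pb = Ps − 39, where Ps is the price sellers receive.
Demand in terms of Ps becomes Qd = 370 − 2.5(Ps − 39) = 467.5 - 2.5Ps. Setting this equal to supply: 467.5 - 2.5Ps = -150 + 4Ps, so Ps = 95.
Buyers pay Pb = 95 − 39 = 56; Q' = -150 + 4·95 = 230.

Buyers pay €56; sellers receive €95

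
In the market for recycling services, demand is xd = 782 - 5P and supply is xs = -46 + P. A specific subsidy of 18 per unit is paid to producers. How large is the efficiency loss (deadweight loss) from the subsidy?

Pre-subsidy: 782 - 5P = -46 + P gives P* = 138, x* = 92.
With the subsidy, sellers receive Ps = Pb + 18 for each unit, where Pb is the price buyers pay.
Supply in terms of Pb becomes xs = -46 + 1(Pb + 18) = -28 + Pb. Setting this equal to demand: 782 - 5Pb = -28 + Pb, so Pb = 135.
Sellers receive Ps = 135 + 18 = 153; x' = 782 − 5·135 = 107.
The subsidy expands output by 107 − 92 = 15 past the efficient level; on those units the gap between marginal cost and willingness to pay runs from 0 up to 18.
DWL = ½ × 18 × 15 = 135.

Deadweight loss = 135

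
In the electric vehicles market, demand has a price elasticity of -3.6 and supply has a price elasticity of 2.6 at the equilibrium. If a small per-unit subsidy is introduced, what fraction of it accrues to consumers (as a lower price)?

Consumer share = 13/31

For a small subsidy around the equilibrium, the benefit split depends on the relative slopes, which at a point are proportional to the elasticities.
Buyer share = εs/(εs + |εd|) = 2.6/(2.6 + 3.6) = 13/31; seller share = |εd|/(εs + |εd|) = 18/31.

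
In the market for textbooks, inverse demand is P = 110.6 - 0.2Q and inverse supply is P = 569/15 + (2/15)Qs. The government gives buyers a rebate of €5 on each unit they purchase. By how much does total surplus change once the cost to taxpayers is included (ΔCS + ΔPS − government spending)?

Pre-subsidy: 110.6 - 0.2Q = 569/15 + (2/15)Q gives Q* = 218 and P* = 67.
With the rebate, buyers effectively pay Pb = Ps − 5, where Ps is the price sellers receive.
On the curves, Pb = 110.6 - 0.2Q and Ps = 569/15 + (2/15)Q; the wedge Ps − Pb = 5 gives 569/15 + (2/15)Q − (110.6 - 0.2Q) = 5, so Q' = 233.
Then Pb = 110.6 − 0.2·233 = 64 and Ps = 569/15 + (2/15)·233 = 69.
ΔCS = ½(218 + 233)(67 − 64) = 676.5; ΔPS = ½(218 + 233)(69 − 67) = 451.
Government spending = 5 × 233 = 1165.
Net change = 676.5 + 451 − 1165 = -37.5. The loss equals the DWL triangle ½·5·15.

Net change in total surplus = -€37.5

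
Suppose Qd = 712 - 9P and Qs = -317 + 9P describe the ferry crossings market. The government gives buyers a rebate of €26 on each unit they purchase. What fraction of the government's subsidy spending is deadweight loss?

DWL / government spending = 117/629

Pre-subsidy: 712 - 9P = -317 + 9P gives P* = 343/6, Q* = 197.5.
With the rebate, buyers effectively pay Pb = Ps − 26, where Ps is the price sellers receive.
Demand in terms of Ps becomes Qd = 712 − 9(Ps − 26) = 946 - 9Ps. Setting this equal to supply: 946 - 9Ps = -317 + 9Ps, so Ps = 421/6.
Buyers pay Pb = 421/6 − 26 = 265/6; Q' = -317 + 9·(421/6) = 314.5.
ΔCS = ½(197.5 + 314.5)(343/6 − 265/6) = 3328; ΔPS = ½(197.5 + 314.5)(421/6 − 343/6) = 3328.
Government spending = 26 × 314.5 = 8177.
DWL = ½ × 26 × (314.5 − 197.5) = 1521; fraction = 1521 / 8177 = 117/629.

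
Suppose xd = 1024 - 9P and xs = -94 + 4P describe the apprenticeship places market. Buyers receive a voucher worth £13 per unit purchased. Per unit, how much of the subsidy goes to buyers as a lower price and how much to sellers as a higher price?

Buyers gain £4 per unit; sellers gain £9 per unit

Pre-subsidy: 1024 - 9P = -94 + 4P gives P* = 86, x* = 250.
With the rebate, buyers effectively pay Pb = Ps − 13, where Ps is the price sellers receive.
Demand in terms of Ps becomes xd = 1024 − 9(Ps − 13) = 1141 - 9Ps. Setting this equal to supply: 1141 - 9Ps = -94 + 4Ps, so Ps = 95.
Buyers pay Pb = 95 − 13 = 82; x' = -94 + 4·95 = 286.
Buyers' price falls by P* − Pb = 86 − 82 = 4; sellers' price rises by Ps − P* = 95 − 86 = 9.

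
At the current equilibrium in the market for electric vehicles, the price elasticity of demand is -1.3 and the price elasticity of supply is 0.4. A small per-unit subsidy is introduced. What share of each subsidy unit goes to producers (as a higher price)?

Producer share = 13/17

For a small subsidy around the equilibrium, the benefit split depends on the relative slopes, which at a point are proportional to the elasticities.
Buyer share = εs/(εs + |εd|) = 0.4/(0.4 + 1.3) = 4/17; seller share = |εd|/(εs + |εd|) = 13/17.
So producers capture 13/17 of the subsidy.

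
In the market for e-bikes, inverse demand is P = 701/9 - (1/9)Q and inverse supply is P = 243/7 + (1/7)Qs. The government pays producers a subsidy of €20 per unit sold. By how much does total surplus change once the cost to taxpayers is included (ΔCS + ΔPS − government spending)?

Pre-subsidy: 701/9 - (1/9)Q = 243/7 + (1/7)Q gives Q* = 170 and P* = 59.
With the subsidy, sellers receive Ps = Pb + 20 for each unit, where Pb is the price buyers pay.
On the curves, Pb = 701/9 - (1/9)Q and Ps = 243/7 + (1/7)Q; the wedge Ps − Pb = 20 gives 243/7 + (1/7)Q − (701/9 - (1/9)Q) = 20, so Q' = 248.75.
Then Pb = 701/9 − (1/9)·248.75 = 50.25 and Ps = 243/7 + (1/7)·248.75 = 70.25.
ΔCS = ½(170 + 248.75)(59 − 50.25) = 1832.03125; ΔPS = ½(170 + 248.75)(70.25 − 59) = 2355.46875.
Government spending = 20 × 248.75 = 4975.
Net change = 1832.03125 + 2355.46875 − 4975 = -787.5. The loss equals the DWL triangle ½·20·78.75.

Net change in total surplus = -€787.5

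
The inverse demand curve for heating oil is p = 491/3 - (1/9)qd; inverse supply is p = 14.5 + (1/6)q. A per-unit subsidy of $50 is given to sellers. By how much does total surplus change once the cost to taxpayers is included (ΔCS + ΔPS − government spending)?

Net change in total surplus = -$4500

Pre-subsidy: 491/3 - (1/9)q = 14.5 + (1/6)q gives q* = 537 and p* = 104.
With the subsidy, sellers receive ps = pb + 50 for each unit, where pb is the price buyers pay.
On the curves, pb = 491/3 - (1/9)q and ps = 14.5 + (1/6)q; the wedge ps − pb = 50 gives 14.5 + (1/6)q − (491/3 - (1/9)q) = 50, so q' = 717.
Then pb = 491/3 − (1/9)·717 = 84 and ps = 14.5 + (1/6)·717 = 134.
ΔCS = ½(537 + 717)(104 − 84) = 12540; ΔPS = ½(537 + 717)(134 − 104) = 18810.
Government spending = 50 × 717 = 35850.
Net change = 12540 + 18810 − 35850 = -4500. The loss equals the DWL triangle ½·50·180.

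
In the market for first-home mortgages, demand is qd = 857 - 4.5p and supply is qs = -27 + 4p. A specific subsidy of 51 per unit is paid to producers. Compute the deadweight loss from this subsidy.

Pre-subsidy: 857 - 4.5p = -27 + 4p gives p* = 104, q* = 389.
With the subsidy, sellers receive ps = pb + 51 for each unit, where pb is the price buyers pay.
Supply in terms of pb becomes qs = -27 + 4(pb + 51) = 177 + 4pb. Setting this equal to demand: 857 - 4.5pb = 177 + 4pb, so pb = 80.
Sellers receive ps = 80 + 51 = 131; q' = 857 − 4.5·80 = 497.
The subsidy expands output by 497 − 389 = 108 past the efficient level; on those units the gap between marginal cost and willingness to pay runs from 0 up to 51.
DWL = ½ × 51 × 108 = 2754.

Deadweight loss = 2754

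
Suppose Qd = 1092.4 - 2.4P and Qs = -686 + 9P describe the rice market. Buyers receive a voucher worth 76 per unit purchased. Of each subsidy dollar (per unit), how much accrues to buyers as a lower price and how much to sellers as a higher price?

Buyers gain 60 per unit; sellers gain 16 per unit

Pre-subsidy: 1092.4 - 2.4P = -686 + 9P gives P* = 156, Q* = 718.
With the rebate, buyers effectively pay Pb = Ps − 76, where Ps is the price sellers receive.
Demand in terms of Ps becomes Qd = 1092.4 − 2.4(Ps − 76) = 1274.8 - 2.4Ps. Setting this equal to supply: 1274.8 - 2.4Ps = -686 + 9Ps, so Ps = 172.
Buyers pay Pb = 172 − 76 = 96; Q' = -686 + 9·172 = 862.
Buyers' price falls by P* − Pb = 156 − 96 = 60; sellers' price rises by Ps − P* = 172 − 156 = 16.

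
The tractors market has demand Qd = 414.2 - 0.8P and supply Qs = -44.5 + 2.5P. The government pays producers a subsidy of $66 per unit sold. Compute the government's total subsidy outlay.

Government cost = $22638

Pre-subsidy: 414.2 - 0.8P = -44.5 + 2.5P gives P* = 139, Q* = 303.
With the subsidy, sellers receive Ps = Pb + 66 for each unit, where Pb is the price buyers pay.
Supply in terms of Pb becomes Qs = -44.5 + 2.5(Pb + 66) = 120.5 + 2.5Pb. Setting this equal to demand: 414.2 - 0.8Pb = 120.5 + 2.5Pb, so Pb = 89.
Sellers receive Ps = 89 + 66 = 155; Q' = 414.2 − 0.8·89 = 343.
Government outlay = subsidy × quantity = 66 × 343 = 22638.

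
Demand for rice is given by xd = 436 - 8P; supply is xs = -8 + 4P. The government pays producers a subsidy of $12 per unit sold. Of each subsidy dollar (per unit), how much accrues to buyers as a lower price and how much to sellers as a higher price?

Buyers gain $4 per unit; sellers gain $8 per unit

Pre-subsidy: 436 - 8P = -8 + 4P gives P* = 37, x* = 140.
With the subsidy, sellers receive Ps = Pb + 12 for each unit, where Pb is the price buyers pay.
Supply in terms of Pb becomes xs = -8 + 4(Pb + 12) = 40 + 4Pb. Setting this equal to demand: 436 - 8Pb = 40 + 4Pb, so Pb = 33.
Sellers receive Ps = 33 + 12 = 45; x' = 436 − 8·33 = 172.
Buyers' price falls by P* − Pb = 37 − 33 = 4; sellers' price rises by Ps − P* = 45 − 37 = 8.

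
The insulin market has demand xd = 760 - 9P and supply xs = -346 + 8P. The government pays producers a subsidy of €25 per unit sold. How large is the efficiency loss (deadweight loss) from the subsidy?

Deadweight loss = 22500/17

Pre-subsidy: 760 - 9P = -346 + 8P gives P* = 1106/17, x* = 2966/17.
With the subsidy, sellers receive Ps = Pb + 25 for each unit, where Pb is the price buyers pay.
Supply in terms of Pb becomes xs = -346 + 8(Pb + 25) = -146 + 8Pb. Setting this equal to demand: 760 - 9Pb = -146 + 8Pb, so Pb = 906/17.
Sellers receive Ps = 906/17 + 25 = 1331/17; x' = 760 − 9·(906/17) = 4766/17.
The subsidy expands output by 4766/17 − 2966/17 = 1800/17 past the efficient level; on those units the gap between marginal cost and willingness to pay runs from 0 up to 25.
DWL = ½ × 25 × 1800/17 = 22500/17.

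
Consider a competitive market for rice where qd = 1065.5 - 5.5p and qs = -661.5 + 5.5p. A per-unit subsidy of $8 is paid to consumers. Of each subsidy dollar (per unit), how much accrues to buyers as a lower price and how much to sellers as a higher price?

Pre-subsidy: 1065.5 - 5.5p = -661.5 + 5.5p gives p* = 157, q* = 202.
With the rebate, buyers effectively pay pb = ps − 8, where ps is the price sellers receive.
Demand in terms of ps becomes qd = 1065.5 − 5.5(ps − 8) = 1109.5 - 5.5ps. Setting this equal to supply: 1109.5 - 5.5ps = -661.5 + 5.5ps, so ps = 161.
Buyers pay pb = 161 − 8 = 153; q' = -661.5 + 5.5·161 = 224.
Buyers' price falls by p* − pb = 157 − 153 = 4; sellers' price rises by ps − p* = 161 − 157 = 4.

Buyers gain $4 per unit; sellers gain $4 per unit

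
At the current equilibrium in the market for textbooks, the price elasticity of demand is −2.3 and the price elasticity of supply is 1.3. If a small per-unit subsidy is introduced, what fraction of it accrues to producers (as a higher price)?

Producer share = 23/36

For a small subsidy around the equilibrium, the benefit split depends on the relative slopes, which at a point are proportional to the elasticities.
Buyer share = εs/(εs + |εd|) = 1.3/(1.3 + 2.3) = 13/36; seller share = |εd|/(εs + |εd|) = 23/36.
So producers capture 23/36 of the subsidy.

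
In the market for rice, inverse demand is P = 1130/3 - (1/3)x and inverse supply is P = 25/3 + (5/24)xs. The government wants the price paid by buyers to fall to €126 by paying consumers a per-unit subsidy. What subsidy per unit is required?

Required subsidy s = €39 per unit

At a buyer price of 126, quantity demanded is 1130 − 3·126 = 752.
Sellers supply 752 only when they receive Ps = 25/3 + (5/24)·752 = 165.
s = Ps − Pb = 165 − 126 = 39.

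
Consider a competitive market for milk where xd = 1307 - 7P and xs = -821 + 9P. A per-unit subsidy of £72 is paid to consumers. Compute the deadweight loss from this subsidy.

Pre-subsidy: 1307 - 7P = -821 + 9P gives P* = 133, x* = 376.
With the rebate, buyers effectively pay Pb = Ps − 72, where Ps is the price sellers receive.
Demand in terms of Ps becomes xd = 1307 − 7(Ps − 72) = 1811 - 7Ps. Setting this equal to supply: 1811 - 7Ps = -821 + 9Ps, so Ps = 164.5.
Buyers pay Pb = 164.5 − 72 = 92.5; x' = -821 + 9·164.5 = 659.5.
The subsidy expands output by 659.5 − 376 = 283.5 past the efficient level; on those units the gap between marginal cost and willingness to pay runs from 0 up to 72.
DWL = ½ × 72 × 283.5 = 10206.

Deadweight loss = £10206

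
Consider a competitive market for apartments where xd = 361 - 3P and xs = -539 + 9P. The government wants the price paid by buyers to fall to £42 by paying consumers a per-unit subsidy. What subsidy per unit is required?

At a buyer price of 42, quantity demanded is 361 − 3·42 = 235.
Sellers supply 235 only when they receive Ps with -539 + 9·Ps = 235, i.e. Ps = 86.
s = Ps − Pb = 86 − 42 = 44.

Required subsidy s = £44 per unit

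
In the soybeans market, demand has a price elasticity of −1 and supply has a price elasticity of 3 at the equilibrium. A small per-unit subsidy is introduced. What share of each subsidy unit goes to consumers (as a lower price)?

Consumer share = 0.75

For a small subsidy around the equilibrium, the benefit split depends on the relative slopes, which at a point are proportional to the elasticities.
Buyer share = εs/(εs + |εd|) = 3/(3 + 1) = 0.75; seller share = |εd|/(εs + |εd|) = 0.25.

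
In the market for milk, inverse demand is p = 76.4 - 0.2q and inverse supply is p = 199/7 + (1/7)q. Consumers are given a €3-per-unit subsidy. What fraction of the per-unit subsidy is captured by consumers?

Consumer share = 7/12

Pre-subsidy: 76.4 - 0.2q = 199/7 + (1/7)q gives q* = 1679/12 and p* = 581/12.
With the rebate, buyers effectively pay pb = ps − 3, where ps is the price sellers receive.
On the curves, pb = 76.4 - 0.2q and ps = 199/7 + (1/7)q; the wedge ps − pb = 3 gives 199/7 + (1/7)q − (76.4 - 0.2q) = 3, so q' = 446/3.
Then pb = 76.4 − 0.2·(446/3) = 140/3 and ps = 199/7 + (1/7)·(446/3) = 149/3.
Buyers' price falls by p* − pb = 581/12 − 140/3 = 1.75; sellers' price rises by ps − p* = 149/3 − 581/12 = 1.25.
So consumers capture 1.75/3 = 7/12 of each unit of subsidy.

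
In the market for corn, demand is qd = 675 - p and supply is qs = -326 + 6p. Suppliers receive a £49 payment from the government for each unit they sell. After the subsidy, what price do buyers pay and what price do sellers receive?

Buyers pay £101; sellers receive £150

Pre-subsidy: 675 - p = -326 + 6p gives p* = 143, q* = 532.
With the subsidy, sellers receive ps = pb + 49 for each unit, where pb is the price buyers pay.
Supply in terms of pb becomes qs = -326 + 6(pb + 49) = -32 + 6pb. Setting this equal to demand: 675 - pb = -32 + 6pb, so pb = 101.
Sellers receive ps = 101 + 49 = 150; q' = 675 − 1·101 = 574.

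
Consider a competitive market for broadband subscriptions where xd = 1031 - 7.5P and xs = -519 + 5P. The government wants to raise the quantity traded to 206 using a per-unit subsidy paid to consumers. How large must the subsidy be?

Required subsidy s = 35 per unit

At x = 206, invert demand for the buyer price: Pb = (1031 − 206)/7.5 = 110; invert supply for the seller price: Ps = (206 − (-519))/5 = 145.
The subsidy must fill the gap: s = Ps − Pb = 145 − 110 = 35.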